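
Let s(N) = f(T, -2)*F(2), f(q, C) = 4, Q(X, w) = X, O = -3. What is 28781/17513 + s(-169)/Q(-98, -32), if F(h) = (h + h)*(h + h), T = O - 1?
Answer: 849853/858137 ≈ 0.99035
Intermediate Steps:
T = -4 (T = -3 - 1 = -4)
F(h) = 4*h**2 (F(h) = (2*h)*(2*h) = 4*h**2)
s(N) = 64 (s(N) = 4*(4*2**2) = 4*(4*4) = 4*16 = 64)
28781/17513 + s(-169)/Q(-98, -32) = 28781/17513 + 64/(-98) = 28781*(1/17513) + 64*(-1/98) = 28781/17513 - 32/49 = 849853/858137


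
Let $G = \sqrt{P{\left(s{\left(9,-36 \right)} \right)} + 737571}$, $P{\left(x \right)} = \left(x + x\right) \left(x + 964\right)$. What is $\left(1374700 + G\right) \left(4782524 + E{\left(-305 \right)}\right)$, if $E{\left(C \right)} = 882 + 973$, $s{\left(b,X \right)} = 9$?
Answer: $6577085811300 + 4784379 \sqrt{755085} \approx 6.5812 \cdot 10^{12}$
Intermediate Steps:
$E{\left(C \right)} = 1855$
$P{\left(x \right)} = 2 x \left(964 + x\right)$
$G = \sqrt{755085}$ ($G = \sqrt{2 \cdot 9 \left(964 + 9\right) + 737571} = \sqrt{2 \cdot 9 \cdot 973 + 737571} = \sqrt{17514 + 737571} = \sqrt{755085} \approx 868.96$)
$\left(1374700 + G\right) \left(4782524 + E{\left(-305 \right)}\right) = \left(1374700 + \sqrt{755085}\right) \left(4782524 + 1855\right) = \left(1374700 + \sqrt{755085}\right) 4784379 = 6577085811300 + 4784379 \sqrt{755085}$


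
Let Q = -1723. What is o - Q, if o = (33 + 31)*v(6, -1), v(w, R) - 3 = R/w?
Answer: 5713/3 ≈ 1904.3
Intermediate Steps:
v(w, R) = 3 + R/w
o = 544/3 (o = (33 + 31)*(3 - 1/6) = 64*(3 - 1*⅙) = 64*(3 - ⅙) = 64*(17/6) = 544/3 ≈ 181.33)
o - Q = 544/3 - 1*(-1723) = 544/3 + 1723 = 5713/3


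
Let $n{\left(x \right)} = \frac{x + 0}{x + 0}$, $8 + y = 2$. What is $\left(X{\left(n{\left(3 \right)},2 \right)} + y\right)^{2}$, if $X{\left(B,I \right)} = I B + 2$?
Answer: $4$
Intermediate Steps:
$y = -6$ ($y = -8 + 2 = -6$)
$n{\left(x \right)} = 1$ ($n{\left(x \right)} = \frac{x}{x} = 1$)
$X{\left(B,I \right)} = 2 + B I$ ($X{\left(B,I \right)} = B I + 2 = 2 + B I$)
$\left(X{\left(n{\left(3 \right)},2 \right)} + y\right)^{2} = \left(\left(2 + 1 \cdot 2\right) - 6\right)^{2} = \left(\left(2 + 2\right) - 6\right)^{2} = \left(4 - 6\right)^{2} = \left(-2\right)^{2} = 4$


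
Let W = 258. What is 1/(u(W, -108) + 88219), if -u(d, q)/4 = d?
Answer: 1/87187 ≈ 1.1470e-5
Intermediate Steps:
u(d, q) = -4*d
1/(u(W, -108) + 88219) = 1/(-4*258 + 88219) = 1/(-1032 + 88219) = 1/87187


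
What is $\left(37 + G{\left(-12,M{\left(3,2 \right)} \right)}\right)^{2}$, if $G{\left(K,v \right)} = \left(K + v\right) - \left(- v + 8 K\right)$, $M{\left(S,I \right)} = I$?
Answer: $15625$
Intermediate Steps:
$G{\left(K,v \right)} = - 7 K + 2 v$ ($G{\left(K,v \right)} = \left(K + v\right) - \left(- v + 8 K\right) = - 7 K + 2 v$)
$\left(37 + G{\left(-12,M{\left(3,2 \right)} \right)}\right)^{2} = \left(37 + \left(\left(-7\right) \left(-12\right) + 2 \cdot 2\right)\right)^{2} = \left(37 + \left(84 + 4\right)\right)^{2} = \left(37 + 88\right)^{2} = 125^{2} = 15625$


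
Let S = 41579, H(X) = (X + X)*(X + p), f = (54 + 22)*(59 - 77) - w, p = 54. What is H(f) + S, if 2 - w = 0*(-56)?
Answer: 3647419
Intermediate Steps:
w = 2 (w = 2 - 0*(-56) = 2 - 1*0 = 2 + 0 = 2)
f = -1370 (f = (54 + 22)*(59 - 77) - 1*2 = 76*(-18) - 2 = -1368 - 2 = -1370)
H(X) = 2*X*(54 + X) (H(X) = (X + X)*(X + 54) = (2*X)*(54 + X) = 2*X*(54 + X))
H(f) + S = 2*(-1370)*(54 - 1370) + 41579 = 2*(-1370)*(-1316) + 41579 = 3605840 + 41579 = 3647419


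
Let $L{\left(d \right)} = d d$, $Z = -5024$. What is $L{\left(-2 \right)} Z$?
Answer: $-20096$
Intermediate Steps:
$L{\left(d \right)} = d^{2}$
$L{\left(-2 \right)} Z = \left(-2\right)^{2} \left(-5024\right) = 4 \left(-5024\right) = -20096$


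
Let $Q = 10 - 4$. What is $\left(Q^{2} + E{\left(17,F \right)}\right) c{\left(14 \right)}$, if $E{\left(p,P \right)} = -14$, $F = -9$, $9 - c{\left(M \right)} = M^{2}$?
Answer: $-4114$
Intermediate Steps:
$c{\left(M \right)} = 9 - M^{2}$
$Q = 6$ ($Q = 10 - 4 = 6$)
$\left(Q^{2} + E{\left(17,F \right)}\right) c{\left(14 \right)} = \left(6^{2} - 14\right) \left(9 - 14^{2}\right) = \left(36 - 14\right) \left(9 - 196\right) = 22 \left(9 - 196\right) = 22 \left(-187\right) = -4114$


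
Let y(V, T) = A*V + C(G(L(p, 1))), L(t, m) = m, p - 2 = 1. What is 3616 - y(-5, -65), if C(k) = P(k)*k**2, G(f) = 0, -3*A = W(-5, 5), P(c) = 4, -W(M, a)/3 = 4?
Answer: 3636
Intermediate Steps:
W(M, a) = -12 (W(M, a) = -3*4 = -12)
p = 3 (p = 2 + 1 = 3)
A = 4 (A = -1/3*(-12) = 4)
C(k) = 4*k**2
y(V, T) = 4*V (y(V, T) = 4*V + 4*0**2 = 4*V + 4*0 = 4*V + 0 = 4*V)
3616 - y(-5, -65) = 3616 - 4*(-5) = 3616 - 1*(-20) = 3616 + 20 = 3636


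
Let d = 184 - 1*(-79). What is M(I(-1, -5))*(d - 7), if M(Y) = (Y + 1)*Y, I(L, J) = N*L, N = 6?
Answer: 7680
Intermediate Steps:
d = 263 (d = 184 + 79 = 263)
I(L, J) = 6*L
M(Y) = Y*(1 + Y) (M(Y) = (1 + Y)*Y = Y*(1 + Y))
M(I(-1, -5))*(d - 7) = ((6*(-1))*(1 + 6*(-1)))*(263 - 7) = -6*(1 - 6)*256 = -6*(-5)*256 = 30*256 = 7680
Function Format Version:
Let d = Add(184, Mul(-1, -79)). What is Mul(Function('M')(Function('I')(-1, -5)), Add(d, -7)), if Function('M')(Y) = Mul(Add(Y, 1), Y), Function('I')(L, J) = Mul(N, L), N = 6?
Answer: 7680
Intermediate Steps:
d = 263 (d = Add(184, 79) = 263)
Function('I')(L, J) = Mul(6, L)
Function('M')(Y) = Mul(Y, Add(1, Y)) (Function('M')(Y) = Mul(Add(1, Y), Y) = Mul(Y, Add(1, Y)))
Mul(Function('M')(Function('I')(-1, -5)), Add(d, -7)) = Mul(Mul(Mul(6, -1), Add(1, Mul(6, -1))), Add(263, -7)) = Mul(Mul(-6, Add(1, -6)), 256) = Mul(Mul(-6, -5), 256) = Mul(30, 256) = 7680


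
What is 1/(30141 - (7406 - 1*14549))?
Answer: 1/37284 ≈ 2.6821e-5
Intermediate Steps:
1/(30141 - (7406 - 1*14549)) = 1/(30141 - (7406 - 14549)) = 1/(30141 - 1*(-7143)) = 1/(30141 + 7143) = 1/37284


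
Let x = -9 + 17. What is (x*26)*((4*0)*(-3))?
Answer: 0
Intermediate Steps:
x = 8
(x*26)*((4*0)*(-3)) = (8*26)*((4*0)*(-3)) = 208*(0*(-3)) = 208*0 = 0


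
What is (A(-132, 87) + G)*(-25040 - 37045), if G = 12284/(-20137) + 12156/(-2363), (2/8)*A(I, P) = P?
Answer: -1011074459991540/47583731 ≈ -2.1248e+7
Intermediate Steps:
A(I, P) = 4*P
G = -273812464/47583731 (G = 12284*(-1/20137) + 12156*(-1/2363) = -12284/20137 - 12156/2363 = -273812464/47583731 ≈ -5.7543)
(A(-132, 87) + G)*(-25040 - 37045) = (4*87 - 273812464/47583731)*(-25040 - 37045) = (348 - 273812464/47583731)*(-62085) = (16285325924/47583731)*(-62085) = -1011074459991540/47583731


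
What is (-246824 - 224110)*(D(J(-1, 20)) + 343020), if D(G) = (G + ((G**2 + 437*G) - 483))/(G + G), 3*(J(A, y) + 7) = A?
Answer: -3556447337979/22 ≈ -1.6166e+11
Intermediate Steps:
J(A, y) = -7 + A/3
D(G) = (-483 + G**2 + 438*G)/(2*G) (D(G) = (G + (-483 + G**2 + 437*G))/((2*G)) = (-483 + G**2 + 438*G)*(1/(2*G)) = (-483 + G**2 + 438*G)/(2*G))
(-246824 - 224110)*(D(J(-1, 20)) + 343020) = (-246824 - 224110)*((-483 + (-7 + (1/3)*(-1))*(438 + (-7 + (1/3)*(-1))))/(2*(-7 + (1/3)*(-1))) + 343020) = -470934*((-483 + (-7 - 1/3)*(438 + (-7 - 1/3)))/(2*(-7 - 1/3)) + 343020) = -470934*((-483 - 22*(438 - 22/3)/3)/(2*(-22/3)) + 343020) = -470934*((1/2)*(-3/22)*(-483 - 22/3*1292/3) + 343020) = -470934*((1/2)*(-3/22)*(-483 - 28424/9) + 343020) = -470934*((1/2)*(-3/22)*(-32771/9) + 343020) = -470934*(32771/132 + 343020) = -470934*45311411/132 = -3556447337979/22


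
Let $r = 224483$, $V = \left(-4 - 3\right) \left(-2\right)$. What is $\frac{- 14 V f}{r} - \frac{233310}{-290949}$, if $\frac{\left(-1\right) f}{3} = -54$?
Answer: $\frac{2054091242}{3110147827} \approx 0.66045$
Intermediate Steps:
$f = 162$ ($f = \left(-3\right) \left(-54\right) = 162$)
$V = 14$ ($V = \left(-7\right) \left(-2\right) = 14$)
$\frac{- 14 V f}{r} - \frac{233310}{-290949} = \frac{\left(-14\right) 14 \cdot 162}{224483} - \frac{233310}{-290949} = \left(-196\right) 162 \cdot \frac{1}{224483} - - \frac{77770}{96983} = \left(-31752\right) \frac{1}{224483} + \frac{77770}{96983} = - \frac{4536}{32069} + \frac{77770}{96983} = \frac{2054091242}{3110147827}$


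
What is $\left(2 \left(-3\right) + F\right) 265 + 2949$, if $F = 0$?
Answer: $1359$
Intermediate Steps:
$\left(2 \left(-3\right) + F\right) 265 + 2949 = \left(2 \left(-3\right) + 0\right) 265 + 2949 = \left(-6 + 0\right) 265 + 2949 = \left(-6\right) 265 + 2949 = -1590 + 2949 = 1359$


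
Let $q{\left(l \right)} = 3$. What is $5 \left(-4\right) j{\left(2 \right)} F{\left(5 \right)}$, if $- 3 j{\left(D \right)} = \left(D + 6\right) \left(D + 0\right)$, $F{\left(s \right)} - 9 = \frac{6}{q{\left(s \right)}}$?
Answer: $\frac{3520}{3} \approx 1173.3$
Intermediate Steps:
$F{\left(s \right)} = 11$ ($F{\left(s \right)} = 9 + \frac{6}{3} = 9 + 6 \cdot \frac{1}{3} = 9 + 2 = 11$)
$j{\left(D \right)} = - \frac{D \left(6 + D\right)}{3}$ ($j{\left(D \right)} = - \frac{\left(D + 6\right) \left(D + 0\right)}{3} = - \frac{\left(6 + D\right) D}{3} = - \frac{D \left(6 + D\right)}{3}$)
$5 \left(-4\right) j{\left(2 \right)} F{\left(5 \right)} = 5 \left(-4\right) \left(\left(- \frac{1}{3}\right) 2 \left(6 + 2\right)\right) 11 = - 20 \left(\left(- \frac{1}{3}\right) 2 \cdot 8\right) 11 = \left(-20\right) \left(- \frac{16}{3}\right) 11 = \frac{320}{3} \cdot 11 = \frac{3520}{3}$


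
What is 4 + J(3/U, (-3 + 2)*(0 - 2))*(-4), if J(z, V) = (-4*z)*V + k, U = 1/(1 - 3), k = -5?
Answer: -168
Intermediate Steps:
U = -½ (U = 1/(-2) = -½ ≈ -0.50000)
J(z, V) = -5 - 4*V*z (J(z, V) = (-4*z)*V - 5 = -4*V*z - 5 = -5 - 4*V*z)
4 + J(3/U, (-3 + 2)*(0 - 2))*(-4) = 4 + (-5 - 4*(-3 + 2)*(0 - 2)*3/(-½))*(-4) = 4 + (-5 - 4*(-1*(-2))*3*(-2))*(-4) = 4 + (-5 - 4*2*(-6))*(-4) = 4 + (-5 + 48)*(-4) = 4 + 43*(-4) = 4 - 172 = -168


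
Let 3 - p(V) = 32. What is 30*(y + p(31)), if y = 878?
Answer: 25470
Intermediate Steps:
p(V) = -29 (p(V) = 3 - 1*32 = 3 - 32 = -29)
30*(y + p(31)) = 30*(878 - 29) = 30*849 = 25470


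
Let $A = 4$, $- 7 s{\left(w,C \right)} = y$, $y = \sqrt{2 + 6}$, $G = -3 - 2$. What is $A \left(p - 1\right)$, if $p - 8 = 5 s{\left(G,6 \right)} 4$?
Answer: $28 - \frac{160 \sqrt{2}}{7} \approx -4.3249$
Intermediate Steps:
$G = -5$
$y = 2 \sqrt{2}$ ($y = \sqrt{8} = 2 \sqrt{2} \approx 2.8284$)
$s{\left(w,C \right)} = - \frac{2 \sqrt{2}}{7}$
$p = 8 - \frac{40 \sqrt{2}}{7}$ ($p = 8 + 5 \left(- \frac{2 \sqrt{2}}{7}\right) 4 = 8 + - \frac{10 \sqrt{2}}{7} \cdot 4 = 8 - \frac{40 \sqrt{2}}{7} \approx -0.08122$)
$A \left(p - 1\right) = 4 \left(\left(8 - \frac{40 \sqrt{2}}{7}\right) - 1\right) = 4 \left(7 - \frac{40 \sqrt{2}}{7}\right) = 28 - \frac{160 \sqrt{2}}{7}$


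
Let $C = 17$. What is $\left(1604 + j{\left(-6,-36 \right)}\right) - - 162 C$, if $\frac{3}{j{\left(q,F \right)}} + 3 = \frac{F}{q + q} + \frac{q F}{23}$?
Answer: $\frac{313799}{72} \approx 4358.3$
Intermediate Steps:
$j{\left(q,F \right)} = \frac{3}{-3 + \frac{F}{2 q} + \frac{F q}{23}}$ ($j{\left(q,F \right)} = \frac{3}{-3 + \left(\frac{F}{q + q} + \frac{q F}{23}\right)} = \frac{3}{-3 + \left(\frac{F}{2 q} + F q \frac{1}{23}\right)} = \frac{3}{-3 + \left(F \frac{1}{2 q} + \frac{F q}{23}\right)} = \frac{3}{-3 + \left(\frac{F}{2 q} + \frac{F q}{23}\right)} = \frac{3}{-3 + \frac{F}{2 q} + \frac{F q}{23}}$)
$\left(1604 + j{\left(-6,-36 \right)}\right) - - 162 C = \left(1604 + 138 \left(-6\right) \frac{1}{\left(-138\right) \left(-6\right) + 23 \left(-36\right) + 2 \left(-36\right) \left(-6\right)^{2}}\right) - \left(-162\right) 17 = \left(1604 + 138 \left(-6\right) \frac{1}{828 - 828 + 2 \left(-36\right) 36}\right) - -2754 = \left(1604 + 138 \left(-6\right) \frac{1}{828 - 828 - 2592}\right) + 2754 = \left(1604 + 138 \left(-6\right) \frac{1}{-2592}\right) + 2754 = \left(1604 + 138 \left(-6\right) \left(- \frac{1}{2592}\right)\right) + 2754 = \left(1604 + \frac{23}{72}\right) + 2754 = \frac{115511}{72} + 2754 = \frac{313799}{72}$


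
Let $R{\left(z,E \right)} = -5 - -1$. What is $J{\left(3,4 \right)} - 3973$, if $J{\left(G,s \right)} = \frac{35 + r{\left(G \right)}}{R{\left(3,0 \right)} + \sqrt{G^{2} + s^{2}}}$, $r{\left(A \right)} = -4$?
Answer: $-3942$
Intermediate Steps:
$R{\left(z,E \right)} = -4$ ($R{\left(z,E \right)} = -5 + 1 = -4$)
$J{\left(G,s \right)} = \frac{31}{-4 + \sqrt{G^{2} + s^{2}}}$ ($J{\left(G,s \right)} = \frac{35 - 4}{-4 + \sqrt{G^{2} + s^{2}}} = \frac{31}{-4 + \sqrt{G^{2} + s^{2}}}$)
$J{\left(3,4 \right)} - 3973 = \frac{31}{-4 + \sqrt{3^{2} + 4^{2}}} - 3973 = \frac{31}{-4 + \sqrt{9 + 16}} - 3973 = \frac{31}{-4 + \sqrt{25}} - 3973 = \frac{31}{-4 + 5} - 3973 = \frac{31}{1} - 3973 = 31 \cdot 1 - 3973 = 31 - 3973 = -3942$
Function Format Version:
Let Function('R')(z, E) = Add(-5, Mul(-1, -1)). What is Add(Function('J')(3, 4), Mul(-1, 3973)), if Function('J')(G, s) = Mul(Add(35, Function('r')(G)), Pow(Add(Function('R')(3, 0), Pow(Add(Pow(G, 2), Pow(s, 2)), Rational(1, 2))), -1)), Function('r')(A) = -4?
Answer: -3942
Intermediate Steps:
Function('R')(z, E) = -4 (Function('R')(z, E) = Add(-5, 1) = -4)
Function('J')(G, s) = Mul(31, Pow(Add(-4, Pow(Add(Pow(G, 2), Pow(s, 2)), Rational(1, 2))), -1)) (Function('J')(G, s) = Mul(Add(35, -4), Pow(Add(-4, Pow(Add(Pow(G, 2), Pow(s, 2)), Rational(1, 2))), -1)) = Mul(31, Pow(Add(-4, Pow(Add(Pow(G, 2), Pow(s, 2)), Rational(1, 2))), -1)))
Add(Function('J')(3, 4), Mul(-1, 3973)) = Add(Mul(31, Pow(Add(-4, Pow(Add(Pow(3, 2), Pow(4, 2)), Rational(1, 2))), -1)), Mul(-1, 3973)) = Add(Mul(31, Pow(Add(-4, Pow(Add(9, 16), Rational(1, 2))), -1)), -3973) = Add(Mul(31, Pow(Add(-4, Pow(25, Rational(1, 2))), -1)), -3973) = Add(Mul(31, Pow(Add(-4, 5), -1)), -3973) = Add(Mul(31, Pow(1, -1)), -3973) = Add(Mul(31, 1), -3973) = Add(31, -3973) = -3942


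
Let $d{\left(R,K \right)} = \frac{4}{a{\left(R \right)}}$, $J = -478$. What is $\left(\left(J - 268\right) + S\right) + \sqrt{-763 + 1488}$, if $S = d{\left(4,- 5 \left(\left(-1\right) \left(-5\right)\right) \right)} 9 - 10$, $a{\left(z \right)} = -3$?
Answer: $-768 + 5 \sqrt{29} \approx -741.07$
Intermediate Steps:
$d{\left(R,K \right)} = - \frac{4}{3}$ ($d{\left(R,K \right)} = \frac{4}{-3} = 4 \left(- \frac{1}{3}\right) = - \frac{4}{3}$)
$S = -22$ ($S = \left(- \frac{4}{3}\right) 9 - 10 = -12 - 10 = -22$)
$\left(\left(J - 268\right) + S\right) + \sqrt{-763 + 1488} = \left(\left(-478 - 268\right) - 22\right) + \sqrt{-763 + 1488} = \left(-746 - 22\right) + \sqrt{725} = -768 + 5 \sqrt{29}$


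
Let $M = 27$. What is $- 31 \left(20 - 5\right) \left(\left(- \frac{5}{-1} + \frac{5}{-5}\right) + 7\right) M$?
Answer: $-138105$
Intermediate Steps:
$- 31 \left(20 - 5\right) \left(\left(- \frac{5}{-1} + \frac{5}{-5}\right) + 7\right) M = - 31 \left(20 - 5\right) \left(\left(- \frac{5}{-1} + \frac{5}{-5}\right) + 7\right) 27 = - 31 \cdot 15 \left(\left(\left(-5\right) \left(-1\right) + 5 \left(- \frac{1}{5}\right)\right) + 7\right) 27 = - 31 \cdot 15 \left(\left(5 - 1\right) + 7\right) 27 = - 31 \cdot 15 \left(4 + 7\right) 27 = - 31 \cdot 15 \cdot 11 \cdot 27 = \left(-31\right) 165 \cdot 27 = \left(-5115\right) 27 = -138105$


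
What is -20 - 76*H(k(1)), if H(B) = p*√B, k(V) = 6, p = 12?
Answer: -20 - 912*√6 ≈ -2253.9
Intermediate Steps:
H(B) = 12*√B
-20 - 76*H(k(1)) = -20 - 912*√6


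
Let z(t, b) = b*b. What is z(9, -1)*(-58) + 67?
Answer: 9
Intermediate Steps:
z(t, b) = b**2
z(9, -1)*(-58) + 67 = (-1)**2*(-58) + 67 = 1*(-58) + 67 = -58 + 67 = 9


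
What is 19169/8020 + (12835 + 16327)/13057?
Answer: 484168873/104717140 ≈ 4.6236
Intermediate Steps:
19169/8020 + (12835 + 16327)/13057 = 19169*(1/8020) + 29162*(1/13057) = 19169/8020 + 29162/13057 = 484168873/104717140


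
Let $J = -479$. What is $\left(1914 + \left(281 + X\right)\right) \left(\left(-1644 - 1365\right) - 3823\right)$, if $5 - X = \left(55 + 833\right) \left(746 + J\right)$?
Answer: $1604809472$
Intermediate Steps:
$X = -237091$ ($X = 5 - \left(55 + 833\right) \left(746 - 479\right) = 5 - 888 \cdot 267 = 5 - 237096 = -237091$)
$\left(1914 + \left(281 + X\right)\right) \left(\left(-1644 - 1365\right) - 3823\right) = \left(1914 + \left(281 - 237091\right)\right) \left(\left(-1644 - 1365\right) - 3823\right) = \left(1914 - 236810\right) \left(\left(-1644 - 1365\right) - 3823\right) = - 234896 \left(-3009 - 3823\right) = \left(-234896\right) \left(-6832\right) = 1604809472$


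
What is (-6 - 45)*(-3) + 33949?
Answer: 34102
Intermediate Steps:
(-6 - 45)*(-3) + 33949 = -51*(-3) + 33949 = 153 + 33949 = 34102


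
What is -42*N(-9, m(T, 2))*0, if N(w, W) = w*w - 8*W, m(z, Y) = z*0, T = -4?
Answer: 0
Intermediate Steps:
m(z, Y) = 0
N(w, W) = w² - 8*W
-42*N(-9, m(T, 2))*0 = -42*((-9)² - 8*0)*0 = -42*(81 + 0)*0 = -42*81*0 = -3402*0 = 0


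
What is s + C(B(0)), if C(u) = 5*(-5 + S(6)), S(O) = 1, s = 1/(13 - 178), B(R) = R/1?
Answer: -3301/165 ≈ -20.006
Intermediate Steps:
B(R) = R (B(R) = R*1 = R)
s = -1/165 (s = 1/(-165) = -1/165 ≈ -0.0060606)
C(u) = -20 (C(u) = 5*(-5 + 1) = 5*(-4) = -20)
s + C(B(0)) = -1/165 - 20 = -3301/165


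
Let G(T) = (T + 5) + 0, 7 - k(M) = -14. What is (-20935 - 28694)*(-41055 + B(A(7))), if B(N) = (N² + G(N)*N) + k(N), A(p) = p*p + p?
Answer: 1711307178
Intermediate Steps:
A(p) = p + p² (A(p) = p² + p = p + p²)
k(M) = 21 (k(M) = 7 - 1*(-14) = 7 + 14 = 21)
G(T) = 5 + T (G(T) = (5 + T) + 0 = 5 + T)
B(N) = 21 + N² + N*(5 + N) (B(N) = (N² + (5 + N)*N) + 21 = (N² + N*(5 + N)) + 21 = 21 + N² + N*(5 + N))
(-20935 - 28694)*(-41055 + B(A(7))) = (-20935 - 28694)*(-41055 + (21 + (7*(1 + 7))² + (7*(1 + 7))*(5 + 7*(1 + 7)))) = -49629*(-41055 + (21 + (7*8)² + (7*8)*(5 + 7*8))) = -49629*(-41055 + (21 + 56² + 56*(5 + 56))) = -49629*(-41055 + (21 + 3136 + 56*61)) = -49629*(-41055 + (21 + 3136 + 3416)) = -49629*(-41055 + 6573) = -49629*(-34482) = 1711307178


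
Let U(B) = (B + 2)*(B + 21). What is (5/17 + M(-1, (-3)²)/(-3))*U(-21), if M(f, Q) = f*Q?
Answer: 0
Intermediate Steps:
M(f, Q) = Q*f
U(B) = (2 + B)*(21 + B)
(5/17 + M(-1, (-3)²)/(-3))*U(-21) = (5/17 + ((-3)²*(-1))/(-3))*(42 + (-21)² + 23*(-21)) = (5*(1/17) + (9*(-1))*(-⅓))*(42 + 441 - 483) = (5/17 - 9*(-⅓))*0 = (5/17 + 3)*0 = (56/17)*0 = 0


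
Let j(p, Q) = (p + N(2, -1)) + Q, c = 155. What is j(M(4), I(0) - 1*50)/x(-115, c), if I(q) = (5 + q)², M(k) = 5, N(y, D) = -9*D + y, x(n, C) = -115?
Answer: 9/115 ≈ 0.078261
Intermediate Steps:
N(y, D) = y - 9*D
j(p, Q) = 11 + Q + p (j(p, Q) = (p + (2 - 9*(-1))) + Q = (p + (2 + 9)) + Q = (p + 11) + Q = (11 + p) + Q = 11 + Q + p)
j(M(4), I(0) - 1*50)/x(-115, c) = (11 + ((5 + 0)² - 1*50) + 5)/(-115) = (11 + (5² - 50) + 5)*(-1/115) = (11 + (25 - 50) + 5)*(-1/115) = (11 - 25 + 5)*(-1/115) = -9*(-1/115) = 9/115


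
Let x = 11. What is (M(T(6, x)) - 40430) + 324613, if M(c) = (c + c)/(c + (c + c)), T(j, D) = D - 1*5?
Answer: 852551/3 ≈ 2.8418e+5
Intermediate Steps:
T(j, D) = -5 + D (T(j, D) = D - 5 = -5 + D)
M(c) = 2/3 (M(c) = (2*c)/(c + 2*c) = (2*c)/((3*c)) = (2*c)*(1/(3*c)) = 2/3)
(M(T(6, x)) - 40430) + 324613 = (2/3 - 40430) + 324613 = -121288/3 + 324613 = 852551/3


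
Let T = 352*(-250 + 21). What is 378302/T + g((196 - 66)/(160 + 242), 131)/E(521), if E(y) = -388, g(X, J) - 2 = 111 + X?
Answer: -3917388175/785807088 ≈ -4.9852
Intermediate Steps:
g(X, J) = 113 + X (g(X, J) = 2 + (111 + X) = 113 + X)
T = -80608 (T = 352*(-229) = -80608)
378302/T + g((196 - 66)/(160 + 242), 131)/E(521) = 378302/(-80608) + (113 + (196 - 66)/(160 + 242))/(-388) = 378302*(-1/80608) + (113 + 130/402)*(-1/388) = -189151/40304 + (113 + 130*(1/402))*(-1/388) = -189151/40304 + (113 + 65/201)*(-1/388) = -189151/40304 + (22778/201)*(-1/388) = -189151/40304 - 11389/38994 = -3917388175/785807088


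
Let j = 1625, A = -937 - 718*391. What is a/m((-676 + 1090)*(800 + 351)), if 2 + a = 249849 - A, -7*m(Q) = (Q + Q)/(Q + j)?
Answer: -98832765717/52946 ≈ -1.8667e+6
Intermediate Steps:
A = -281675 (A = -937 - 280738 = -281675)
m(Q) = -2*Q/(7*(1625 + Q)) (m(Q) = -(Q + Q)/(7*(Q + 1625)) = -2*Q/(7*(1625 + Q)))
a = 531522 (a = -2 + (249849 - 1*(-281675)) = -2 + (249849 + 281675) = -2 + 531524 = 531522)
a/m((-676 + 1090)*(800 + 351)) = 531522/((-2*(-676 + 1090)*(800 + 351)/(11375 + 7*((-676 + 1090)*(800 + 351))))) = 531522/((-2*414*1151/(11375 + 7*(414*1151)))) = 531522/((-2*476514/(11375 + 7*476514))) = 531522/((-2*476514/(11375 + 3335598))) = 531522/((-2*476514/3346973)) = 531522/((-2*476514*1/3346973)) = 531522/(-953028/3346973) = 531522*(-3346973/953028) = -98832765717/52946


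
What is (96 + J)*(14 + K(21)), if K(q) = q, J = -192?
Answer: -3360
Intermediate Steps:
(96 + J)*(14 + K(21)) = (96 - 192)*(14 + 21) = -96*35 = -3360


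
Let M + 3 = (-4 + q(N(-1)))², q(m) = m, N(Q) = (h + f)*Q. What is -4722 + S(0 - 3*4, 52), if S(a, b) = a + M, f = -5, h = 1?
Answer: -4737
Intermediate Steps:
N(Q) = -4*Q (N(Q) = (1 - 5)*Q = -4*Q)
M = -3 (M = -3 + (-4 - 4*(-1))² = -3 + (-4 + 4)² = -3 + 0² = -3 + 0 = -3)
S(a, b) = -3 + a (S(a, b) = a - 3 = -3 + a)
-4722 + S(0 - 3*4, 52) = -4722 + (-3 + (0 - 3*4)) = -4722 + (-3 + (0 - 12)) = -4722 + (-3 - 12) = -4722 - 15 = -4737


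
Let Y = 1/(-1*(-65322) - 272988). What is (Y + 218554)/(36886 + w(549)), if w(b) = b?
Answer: 45386234963/7773976710 ≈ 5.8382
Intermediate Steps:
Y = -1/207666 (Y = 1/(65322 - 272988) = 1/(-207666) = -1/207666 ≈ -4.8154e-6)
(Y + 218554)/(36886 + w(549)) = (-1/207666 + 218554)/(36886 + 549) = (45386234963/207666)/37435 = (45386234963/207666)*(1/37435) = 45386234963/7773976710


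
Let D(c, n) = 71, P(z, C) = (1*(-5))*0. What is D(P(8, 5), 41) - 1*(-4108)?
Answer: 4179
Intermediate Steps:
P(z, C) = 0 (P(z, C) = -5*0 = 0)
D(P(8, 5), 41) - 1*(-4108) = 71 - 1*(-4108) = 71 + 4108 = 4179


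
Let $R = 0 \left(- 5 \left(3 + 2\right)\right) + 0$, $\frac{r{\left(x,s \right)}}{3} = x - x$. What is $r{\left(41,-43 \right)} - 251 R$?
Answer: $0$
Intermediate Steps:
$r{\left(x,s \right)} = 0$ ($r{\left(x,s \right)} = 3 \left(x - x\right) = 3 \cdot 0 = 0$)
$R = 0$ ($R = 0 \left(\left(-5\right) 5\right) + 0 = 0 \left(-25\right) + 0 = 0 + 0 = 0$)
$r{\left(41,-43 \right)} - 251 R = 0 - 0 = 0 + 0 = 0$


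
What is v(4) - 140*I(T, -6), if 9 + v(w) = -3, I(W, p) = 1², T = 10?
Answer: -152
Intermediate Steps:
I(W, p) = 1
v(w) = -12 (v(w) = -9 - 3 = -12)
v(4) - 140*I(T, -6) = -12 - 140*1 = -12 - 140 = -152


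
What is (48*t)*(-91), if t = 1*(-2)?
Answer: 8736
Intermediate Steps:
t = -2
(48*t)*(-91) = (48*(-2))*(-91) = -96*(-91) = 8736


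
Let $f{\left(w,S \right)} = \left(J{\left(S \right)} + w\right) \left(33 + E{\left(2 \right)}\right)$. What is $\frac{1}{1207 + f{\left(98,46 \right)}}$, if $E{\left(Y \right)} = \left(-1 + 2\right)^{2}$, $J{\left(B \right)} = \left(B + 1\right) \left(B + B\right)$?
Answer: $\frac{1}{151555} \approx 6.5983 \cdot 10^{-6}$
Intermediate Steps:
$J{\left(B \right)} = 2 B \left(1 + B\right)$ ($J{\left(B \right)} = \left(1 + B\right) 2 B = 2 B \left(1 + B\right)$)
$E{\left(Y \right)} = 1$ ($E{\left(Y \right)} = 1^{2} = 1$)
$f{\left(w,S \right)} = 34 w + 68 S \left(1 + S\right)$ ($f{\left(w,S \right)} = \left(2 S \left(1 + S\right) + w\right) \left(33 + 1\right) = \left(w + 2 S \left(1 + S\right)\right) 34 = 34 w + 68 S \left(1 + S\right)$)
$\frac{1}{1207 + f{\left(98,46 \right)}} = \frac{1}{1207 + \left(34 \cdot 98 + 68 \cdot 46 \left(1 + 46\right)\right)} = \frac{1}{1207 + \left(3332 + 68 \cdot 46 \cdot 47\right)} = \frac{1}{1207 + \left(3332 + 147016\right)} = \frac{1}{1207 + 150348} = \frac{1}{151555}$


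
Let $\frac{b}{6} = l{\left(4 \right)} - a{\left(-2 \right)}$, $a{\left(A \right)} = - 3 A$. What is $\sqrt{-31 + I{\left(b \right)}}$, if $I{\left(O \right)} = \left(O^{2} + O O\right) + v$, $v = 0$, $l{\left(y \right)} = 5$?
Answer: $\sqrt{41} \approx 6.4031$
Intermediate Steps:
$b = -6$ ($b = 6 \left(5 - \left(-3\right) \left(-2\right)\right) = 6 \left(5 - 6\right) = 6 \left(-1\right) = -6$)
$I{\left(O \right)} = 2 O^{2}$ ($I{\left(O \right)} = \left(O^{2} + O O\right) + 0 = \left(O^{2} + O^{2}\right) + 0 = 2 O^{2} + 0 = 2 O^{2}$)
$\sqrt{-31 + I{\left(b \right)}} = \sqrt{-31 + 2 \left(-6\right)^{2}} = \sqrt{-31 + 2 \cdot 36} = \sqrt{-31 + 72} = \sqrt{41}$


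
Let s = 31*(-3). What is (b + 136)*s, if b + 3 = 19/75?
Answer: -309814/25 ≈ -12393.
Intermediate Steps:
b = -206/75 (b = -3 + 19/75 = -206/75 ≈ -2.7467)
s = -93
(b + 136)*s = (-206/75 + 136)*(-93) = (9994/75)*(-93) = -309814/25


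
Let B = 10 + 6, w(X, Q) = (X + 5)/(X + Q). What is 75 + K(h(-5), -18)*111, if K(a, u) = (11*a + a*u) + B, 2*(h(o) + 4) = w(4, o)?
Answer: 16911/2 ≈ 8455.5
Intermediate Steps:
w(X, Q) = (5 + X)/(Q + X)
B = 16
h(o) = -4 + 9/(2*(4 + o)) (h(o) = -4 + ((5 + 4)/(o + 4))/2 = -4 + (9/(4 + o))/2 = -4 + 9/(2*(4 + o)))
K(a, u) = 16 + 11*a + a*u (K(a, u) = (11*a + a*u) + 16 = 16 + 11*a + a*u)
75 + K(h(-5), -18)*111 = 75 + (16 + 11*((-23 - 8*(-5))/(2*(4 - 5))) + ((-23 - 8*(-5))/(2*(4 - 5)))*(-18))*111 = 75 + (16 + 11*((½)*(-23 + 40)/(-1)) + ((½)*(-23 + 40)/(-1))*(-18))*111 = 75 + (16 + 11*((½)*(-1)*17) + ((½)*(-1)*17)*(-18))*111 = 75 + (16 + 11*(-17/2) - 17/2*(-18))*111 = 75 + (16 - 187/2 + 153)*111 = 75 + (151/2)*111 = 75 + 16761/2 = 16911/2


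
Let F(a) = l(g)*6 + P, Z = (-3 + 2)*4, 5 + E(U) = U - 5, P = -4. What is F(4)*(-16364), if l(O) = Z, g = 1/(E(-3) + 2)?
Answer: 458192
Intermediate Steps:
E(U) = -10 + U (E(U) = -5 + (U - 5) = -5 + (-5 + U) = -10 + U)
g = -1/11 (g = 1/((-10 - 3) + 2) = 1/(-13 + 2) = 1/(-11) = -1/11 ≈ -0.090909)
Z = -4 (Z = -1*4 = -4)
l(O) = -4
F(a) = -28 (F(a) = -4*6 - 4 = -24 - 4 = -28)
F(4)*(-16364) = -28*(-16364) = 458192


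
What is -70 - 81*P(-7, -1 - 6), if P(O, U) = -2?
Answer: 92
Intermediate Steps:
-70 - 81*P(-7, -1 - 6) = -70 - 81*(-2) = -70 + 162 = 92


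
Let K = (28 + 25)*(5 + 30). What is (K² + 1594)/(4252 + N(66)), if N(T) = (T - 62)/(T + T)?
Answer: 113606427/140317 ≈ 809.64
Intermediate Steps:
K = 1855 (K = 53*35 = 1855)
N(T) = (-62 + T)/(2*T) (N(T) = (-62 + T)/((2*T)) = (-62 + T)*(1/(2*T)) = (-62 + T)/(2*T))
(K² + 1594)/(4252 + N(66)) = (1855² + 1594)/(4252 + (½)*(-62 + 66)/66) = (3441025 + 1594)/(4252 + (½)*(1/66)*4) = 3442619/(4252 + 1/33) = 3442619/(140317/33) = 3442619*(33/140317) = 113606427/140317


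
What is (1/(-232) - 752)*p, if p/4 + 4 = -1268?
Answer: 110959740/29 ≈ 3.8262e+6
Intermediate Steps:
p = -5088 (p = -16 + 4*(-1268) = -16 - 5072 = -5088)
(1/(-232) - 752)*p = (1/(-232) - 752)*(-5088) = (-1/232 - 752)*(-5088) = -174465/232*(-5088) = 110959740/29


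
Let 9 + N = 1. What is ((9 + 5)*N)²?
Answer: 12544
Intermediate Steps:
N = -8 (N = -9 + 1 = -8)
((9 + 5)*N)² = ((9 + 5)*(-8))² = (14*(-8))² = (-112)² = 12544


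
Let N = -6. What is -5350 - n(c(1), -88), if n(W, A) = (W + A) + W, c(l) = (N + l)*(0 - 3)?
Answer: -5292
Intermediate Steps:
c(l) = 18 - 3*l (c(l) = (-6 + l)*(0 - 3) = (-6 + l)*(-3) = 18 - 3*l)
n(W, A) = A + 2*W (n(W, A) = (A + W) + W = A + 2*W)
-5350 - n(c(1), -88) = -5350 - (-88 + 2*(18 - 3*1)) = -5350 - (-88 + 2*(18 - 3)) = -5350 - (-88 + 2*15) = -5350 - (-88 + 30) = -5350 - 1*(-58) = -5350 + 58 = -5292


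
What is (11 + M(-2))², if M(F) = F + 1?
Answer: 100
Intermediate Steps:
M(F) = 1 + F
(11 + M(-2))² = (11 + (1 - 2))² = (11 - 1)² = 10² = 100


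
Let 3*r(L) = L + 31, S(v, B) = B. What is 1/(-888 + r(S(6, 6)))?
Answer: -3/2627 ≈ -0.0011420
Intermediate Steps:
r(L) = 31/3 + L/3 (r(L) = (L + 31)/3 = (31 + L)/3 = 31/3 + L/3)
1/(-888 + r(S(6, 6))) = 1/(-888 + (31/3 + (⅓)*6)) = 1/(-888 + (31/3 + 2)) = 1/(-888 + 37/3) = 1/(-2627/3) = -3/2627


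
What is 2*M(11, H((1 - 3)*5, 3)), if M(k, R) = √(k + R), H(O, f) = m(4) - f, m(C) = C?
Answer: 4*√3 ≈ 6.9282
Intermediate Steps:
H(O, f) = 4 - f
M(k, R) = √(R + k)
2*M(11, H((1 - 3)*5, 3)) = 2*√((4 - 1*3) + 11) = 2*√((4 - 3) + 11) = 2*√(1 + 11) = 2*√12 = 2*(2*√3) = 4*√3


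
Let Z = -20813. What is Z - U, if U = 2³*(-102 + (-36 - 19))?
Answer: -19557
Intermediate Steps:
U = -1256 (U = 8*(-102 - 55) = 8*(-157) = -1256)
Z - U = -20813 - 1*(-1256) = -20813 + 1256 = -19557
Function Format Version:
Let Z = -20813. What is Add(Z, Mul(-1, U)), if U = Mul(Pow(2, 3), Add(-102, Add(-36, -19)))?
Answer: -19557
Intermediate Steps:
U = -1256 (U = Mul(8, Add(-102, -55)) = Mul(8, -157) = -1256)
Add(Z, Mul(-1, U)) = Add(-20813, Mul(-1, -1256)) = Add(-20813, 1256) = -19557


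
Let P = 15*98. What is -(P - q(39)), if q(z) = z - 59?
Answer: -1490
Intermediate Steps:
q(z) = -59 + z
P = 1470
-(P - q(39)) = -(1470 - (-59 + 39)) = -(1470 - 1*(-20)) = -(1470 + 20) = -1*1490 = -1490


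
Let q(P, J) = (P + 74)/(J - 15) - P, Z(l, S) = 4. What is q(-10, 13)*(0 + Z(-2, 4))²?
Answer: -352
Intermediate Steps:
q(P, J) = -P + (74 + P)/(-15 + J) (q(P, J) = (74 + P)/(-15 + J) - P = -P + (74 + P)/(-15 + J))
q(-10, 13)*(0 + Z(-2, 4))² = ((74 + 16*(-10) - 1*13*(-10))/(-15 + 13))*(0 + 4)² = ((74 - 160 + 130)/(-2))*4² = -½*44*16 = -22*16 = -352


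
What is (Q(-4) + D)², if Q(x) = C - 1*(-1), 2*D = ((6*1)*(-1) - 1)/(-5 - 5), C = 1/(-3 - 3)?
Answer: 5041/3600 ≈ 1.4003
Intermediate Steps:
C = -⅙ (C = 1/(-6) = -⅙ ≈ -0.16667)
D = 7/20 (D = (((6*1)*(-1) - 1)/(-5 - 5))/2 = ((6*(-1) - 1)/(-10))/2 = ((-6 - 1)*(-⅒))/2 = (-7*(-⅒))/2 = (½)*(7/10) = 7/20 ≈ 0.35000)
Q(x) = ⅚ (Q(x) = -⅙ - 1*(-1) = -⅙ + 1 = ⅚)
(Q(-4) + D)² = (⅚ + 7/20)² = (71/60)² = 5041/3600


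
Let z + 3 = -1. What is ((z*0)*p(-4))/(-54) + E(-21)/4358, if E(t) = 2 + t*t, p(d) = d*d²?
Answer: 443/4358 ≈ 0.10165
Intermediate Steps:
p(d) = d³
z = -4 (z = -3 - 1 = -4)
E(t) = 2 + t²
((z*0)*p(-4))/(-54) + E(-21)/4358 = (-4*0*(-4)³)/(-54) + (2 + (-21)²)/4358 = (0*(-64))*(-1/54) + (2 + 441)*(1/4358) = 0*(-1/54) + 443*(1/4358) = 0 + 443/4358 = 443/4358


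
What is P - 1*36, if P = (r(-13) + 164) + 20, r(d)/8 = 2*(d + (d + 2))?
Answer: -236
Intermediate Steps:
r(d) = 32 + 32*d (r(d) = 8*(2*(d + (d + 2))) = 8*(2*(d + (2 + d))) = 8*(2*(2 + 2*d)) = 8*(4 + 4*d) = 32 + 32*d)
P = -200 (P = ((32 + 32*(-13)) + 164) + 20 = ((32 - 416) + 164) + 20 = (-384 + 164) + 20 = -220 + 20 = -200)
P - 1*36 = -200 - 1*36 = -200 - 36 = -236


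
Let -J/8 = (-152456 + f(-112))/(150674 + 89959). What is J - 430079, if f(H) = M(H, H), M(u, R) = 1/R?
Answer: -482953241675/1122954 ≈ -4.3007e+5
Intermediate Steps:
f(H) = 1/H
J = 5691691/1122954 (J = -8*(-152456 + 1/(-112))/(150674 + 89959) = -8*(-152456 - 1/112)/240633 = -(-17075073)/(14*240633) = -8*(-5691691/8983632) = 5691691/1122954 ≈ 5.0685)
J - 430079 = 5691691/1122954 - 430079 = -482953241675/1122954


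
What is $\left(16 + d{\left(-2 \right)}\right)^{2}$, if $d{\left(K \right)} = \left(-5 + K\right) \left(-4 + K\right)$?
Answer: $3364$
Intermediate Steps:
$\left(16 + d{\left(-2 \right)}\right)^{2} = \left(16 + \left(20 + \left(-2\right)^{2} - -18\right)\right)^{2} = \left(16 + \left(20 + 4 + 18\right)\right)^{2} = \left(16 + 42\right)^{2} = 58^{2} = 3364$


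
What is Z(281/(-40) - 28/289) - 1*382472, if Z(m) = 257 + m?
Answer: -4418487729/11560 ≈ -3.8222e+5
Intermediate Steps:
Z(281/(-40) - 28/289) - 1*382472 = (257 + (281/(-40) - 28/289)) - 1*382472 = (257 + (281*(-1/40) - 28*1/289)) - 382472 = (257 + (-281/40 - 28/289)) - 382472 = (257 - 82329/11560) - 382472 = 2888591/11560 - 382472 = -4418487729/11560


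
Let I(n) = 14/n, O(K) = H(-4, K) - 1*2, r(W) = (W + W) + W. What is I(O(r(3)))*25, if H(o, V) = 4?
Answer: 175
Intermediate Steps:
r(W) = 3*W (r(W) = 2*W + W = 3*W)
O(K) = 2 (O(K) = 4 - 1*2 = 4 - 2 = 2)
I(O(r(3)))*25 = (14/2)*25 = (14*(1/2))*25 = 7*25 = 175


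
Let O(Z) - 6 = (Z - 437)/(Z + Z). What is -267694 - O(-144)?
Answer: -77098181/288 ≈ -2.6770e+5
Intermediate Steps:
O(Z) = 6 + (-437 + Z)/(2*Z) (O(Z) = 6 + (Z - 437)/(Z + Z) = 6 + (-437 + Z)/((2*Z)) = 6 + (-437 + Z)*(1/(2*Z)) = 6 + (-437 + Z)/(2*Z))
-267694 - O(-144) = -267694 - (-437 + 13*(-144))/(2*(-144)) = -267694 - (-1)*(-437 - 1872)/(2*144) = -267694 - (-1)*(-2309)/(2*144) = -267694 - 1*2309/288 = -267694 - 2309/288 = -77098181/288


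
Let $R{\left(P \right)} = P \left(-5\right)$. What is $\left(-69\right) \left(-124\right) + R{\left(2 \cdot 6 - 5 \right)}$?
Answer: $8521$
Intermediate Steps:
$R{\left(P \right)} = - 5 P$
$\left(-69\right) \left(-124\right) + R{\left(2 \cdot 6 - 5 \right)} = \left(-69\right) \left(-124\right) - 5 \left(2 \cdot 6 - 5\right) = 8556 - 5 \left(12 - 5\right) = 8556 - 35 = 8521$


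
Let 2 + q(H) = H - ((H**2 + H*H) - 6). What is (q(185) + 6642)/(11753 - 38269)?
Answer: 61619/26516 ≈ 2.3238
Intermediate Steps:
q(H) = 4 + H - 2*H**2 (q(H) = -2 + (H - ((H**2 + H*H) - 6)) = -2 + (H - ((H**2 + H**2) - 6)) = -2 + (H - (2*H**2 - 6)) = -2 + (H - (-6 + 2*H**2)) = -2 + (H + (6 - 2*H**2)) = -2 + (6 + H - 2*H**2) = 4 + H - 2*H**2)
(q(185) + 6642)/(11753 - 38269) = ((4 + 185 - 2*185**2) + 6642)/(11753 - 38269) = ((4 + 185 - 2*34225) + 6642)/(-26516) = ((4 + 185 - 68450) + 6642)*(-1/26516) = (-68261 + 6642)*(-1/26516) = -61619*(-1/26516) = 61619/26516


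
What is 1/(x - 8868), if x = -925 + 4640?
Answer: -1/5153 ≈ -0.00019406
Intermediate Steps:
x = 3715
1/(x - 8868) = 1/(3715 - 8868) = 1/(-5153) = -1/5153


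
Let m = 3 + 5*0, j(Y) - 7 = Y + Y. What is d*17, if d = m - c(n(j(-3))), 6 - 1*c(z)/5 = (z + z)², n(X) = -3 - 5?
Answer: 21301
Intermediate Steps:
j(Y) = 7 + 2*Y (j(Y) = 7 + (Y + Y) = 7 + 2*Y)
n(X) = -8
c(z) = 30 - 20*z² (c(z) = 30 - 5*(z + z)² = 30 - 5*4*z² = 30 - 20*z²)
m = 3 (m = 3 + 0 = 3)
d = 1253 (d = 3 - (30 - 20*(-8)²) = 3 - (30 - 20*64) = 3 - (30 - 1280) = 3 - 1*(-1250) = 3 + 1250 = 1253)
d*17 = 1253*17 = 21301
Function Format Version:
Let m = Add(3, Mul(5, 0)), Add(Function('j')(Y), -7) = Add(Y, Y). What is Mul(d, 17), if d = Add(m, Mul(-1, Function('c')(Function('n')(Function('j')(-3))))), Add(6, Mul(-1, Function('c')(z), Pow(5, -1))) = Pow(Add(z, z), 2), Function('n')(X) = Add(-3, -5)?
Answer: 21301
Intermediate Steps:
Function('j')(Y) = Add(7, Mul(2, Y)) (Function('j')(Y) = Add(7, Add(Y, Y)) = Add(7, Mul(2, Y)))
Function('n')(X) = -8
Function('c')(z) = Add(30, Mul(-20, Pow(z, 2))) (Function('c')(z) = Add(30, Mul(-5, Pow(Add(z, z), 2))) = Add(30, Mul(-5, Pow(Mul(2, z), 2))) = Add(30, Mul(-5, Mul(4, Pow(z, 2)))) = Add(30, Mul(-20, Pow(z, 2))))
m = 3 (m = Add(3, 0) = 3)
d = 1253 (d = Add(3, Mul(-1, Add(30, Mul(-20, Pow(-8, 2))))) = Add(3, Mul(-1, Add(30, Mul(-20, 64)))) = Add(3, Mul(-1, Add(30, -1280))) = Add(3, Mul(-1, -1250)) = Add(3, 1250) = 1253)
Mul(d, 17) = Mul(1253, 17) = 21301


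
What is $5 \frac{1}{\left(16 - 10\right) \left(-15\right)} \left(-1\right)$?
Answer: $\frac{1}{18} \approx 0.055556$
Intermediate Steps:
$5 \frac{1}{\left(16 - 10\right) \left(-15\right)} \left(-1\right) = 5 \cdot \frac{1}{6} \left(- \frac{1}{15}\right) \left(-1\right) = 5 \left(- \frac{1}{90}\right) \left(-1\right) = \left(- \frac{1}{18}\right) \left(-1\right) = \frac{1}{18}$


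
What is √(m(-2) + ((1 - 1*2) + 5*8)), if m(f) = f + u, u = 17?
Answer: 3*√6 ≈ 7.3485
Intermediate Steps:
m(f) = 17 + f (m(f) = f + 17 = 17 + f)
√(m(-2) + ((1 - 1*2) + 5*8)) = √((17 - 2) + ((1 - 1*2) + 5*8)) = √(15 + ((1 - 2) + 40)) = √(15 + (-1 + 40)) = √(15 + 39) = √54 = 3*√6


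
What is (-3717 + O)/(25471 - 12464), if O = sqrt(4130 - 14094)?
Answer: -3717/13007 + 2*I*sqrt(2491)/13007 ≈ -0.28577 + 0.0076743*I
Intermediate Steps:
O = 2*I*sqrt(2491) (O = sqrt(-9964) = 2*I*sqrt(2491) ≈ 99.82*I)
(-3717 + O)/(25471 - 12464) = (-3717 + 2*I*sqrt(2491))/(25471 - 12464) = (-3717 + 2*I*sqrt(2491))/13007 = (-3717 + 2*I*sqrt(2491))*(1/13007) = -3717/13007 + 2*I*sqrt(2491)/13007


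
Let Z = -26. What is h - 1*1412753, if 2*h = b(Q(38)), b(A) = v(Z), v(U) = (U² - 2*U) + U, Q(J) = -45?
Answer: -1412402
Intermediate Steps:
v(U) = U² - U
b(A) = 702 (b(A) = -26*(-1 - 26) = -26*(-27) = 702)
h = 351 (h = (½)*702 = 351)
h - 1*1412753 = 351 - 1*1412753 = 351 - 1412753 = -1412402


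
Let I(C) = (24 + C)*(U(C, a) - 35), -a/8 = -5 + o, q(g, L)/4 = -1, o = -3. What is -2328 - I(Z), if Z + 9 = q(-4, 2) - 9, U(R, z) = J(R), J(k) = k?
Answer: -2214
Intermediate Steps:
q(g, L) = -4 (q(g, L) = 4*(-1) = -4)
a = 64 (a = -8*(-5 - 3) = -8*(-8) = 64)
U(R, z) = R
Z = -22 (Z = -9 + (-4 - 9) = -9 - 13 = -22)
I(C) = (-35 + C)*(24 + C) (I(C) = (24 + C)*(C - 35) = (24 + C)*(-35 + C) = (-35 + C)*(24 + C))
-2328 - I(Z) = -2328 - (-840 + (-22)**2 - 11*(-22)) = -2328 - (-840 + 484 + 242) = -2328 - 1*(-114) = -2328 + 114 = -2214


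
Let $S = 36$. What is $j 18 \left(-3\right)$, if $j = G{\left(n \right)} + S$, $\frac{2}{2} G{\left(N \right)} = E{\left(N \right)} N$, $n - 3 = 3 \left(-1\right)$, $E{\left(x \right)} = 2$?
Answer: $-1944$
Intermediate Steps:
$n = 0$ ($n = 3 + 3 \left(-1\right) = 3 - 3 = 0$)
$G{\left(N \right)} = 2 N$
$j = 36$ ($j = 2 \cdot 0 + 36 = 0 + 36 = 36$)
$j 18 \left(-3\right) = 36 \cdot 18 \left(-3\right) = 648 \left(-3\right) = -1944$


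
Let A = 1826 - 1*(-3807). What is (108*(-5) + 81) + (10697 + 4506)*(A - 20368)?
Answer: -224016664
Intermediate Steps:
A = 5633 (A = 1826 + 3807 = 5633)
(108*(-5) + 81) + (10697 + 4506)*(A - 20368) = (108*(-5) + 81) + (10697 + 4506)*(5633 - 20368) = (-540 + 81) + 15203*(-14735) = -459 - 224016205 = -224016664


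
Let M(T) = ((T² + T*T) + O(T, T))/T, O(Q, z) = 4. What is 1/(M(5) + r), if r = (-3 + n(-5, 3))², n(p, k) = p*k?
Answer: 5/1674 ≈ 0.0029869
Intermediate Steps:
n(p, k) = k*p
M(T) = (4 + 2*T²)/T (M(T) = ((T² + T*T) + 4)/T = ((T² + T²) + 4)/T = (2*T² + 4)/T = (4 + 2*T²)/T)
r = 324 (r = (-3 + 3*(-5))² = (-3 - 15)² = (-18)² = 324)
1/(M(5) + r) = 1/((2*5 + 4/5) + 324) = 1/((10 + 4*(⅕)) + 324) = 1/((10 + ⅘) + 324) = 1/(54/5 + 324) = 1/(1674/5) = 5/1674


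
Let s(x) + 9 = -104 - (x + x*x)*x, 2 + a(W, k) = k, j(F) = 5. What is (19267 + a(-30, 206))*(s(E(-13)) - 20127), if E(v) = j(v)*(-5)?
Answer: -102028040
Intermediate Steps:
a(W, k) = -2 + k
E(v) = -25 (E(v) = 5*(-5) = -25)
s(x) = -113 - x*(x + x²) (s(x) = -9 + (-104 - (x + x*x)*x) = -9 + (-104 - (x + x²)*x) = -9 + (-104 - x*(x + x²)) = -113 - x*(x + x²))
(19267 + a(-30, 206))*(s(E(-13)) - 20127) = (19267 + (-2 + 206))*((-113 - 1*(-25)² - 1*(-25)³) - 20127) = (19267 + 204)*((-113 - 1*625 - 1*(-15625)) - 20127) = 19471*((-113 - 625 + 15625) - 20127) = 19471*(14887 - 20127) = 19471*(-5240) = -102028040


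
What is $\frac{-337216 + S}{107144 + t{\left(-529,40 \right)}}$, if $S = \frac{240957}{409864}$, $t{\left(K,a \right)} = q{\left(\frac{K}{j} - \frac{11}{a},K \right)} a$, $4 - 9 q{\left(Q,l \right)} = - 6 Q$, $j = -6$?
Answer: $- \frac{1243912119003}{403941465200} \approx -3.0794$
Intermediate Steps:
$q{\left(Q,l \right)} = \frac{4}{9} + \frac{2 Q}{3}$ ($q{\left(Q,l \right)} = \frac{4}{9} - \frac{\left(-6\right) Q}{9} = \frac{4}{9} + \frac{2 Q}{3}$)
$t{\left(K,a \right)} = a \left(\frac{4}{9} - \frac{22}{3 a} - \frac{K}{9}\right)$ ($t{\left(K,a \right)} = \left(\frac{4}{9} + \frac{2 \left(\frac{K}{-6} - \frac{11}{a}\right)}{3}\right) a = \left(\frac{4}{9} + \frac{2 \left(K \left(- \frac{1}{6}\right) - \frac{11}{a}\right)}{3}\right) a = \left(\frac{4}{9} + \frac{2 \left(- \frac{K}{6} - \frac{11}{a}\right)}{3}\right) a = \left(\frac{4}{9} + \frac{2 \left(- \frac{11}{a} - \frac{K}{6}\right)}{3}\right) a = \left(\frac{4}{9} - \left(\frac{K}{9} + \frac{22}{3 a}\right)\right) a = \left(\frac{4}{9} - \frac{22}{3 a} - \frac{K}{9}\right) a = a \left(\frac{4}{9} - \frac{22}{3 a} - \frac{K}{9}\right)$)
$S = \frac{240957}{409864}$ ($S = 240957 \cdot \frac{1}{409864} = \frac{240957}{409864} \approx 0.5879$)
$\frac{-337216 + S}{107144 + t{\left(-529,40 \right)}} = \frac{-337216 + \frac{240957}{409864}}{107144 - \left(- \frac{94}{9} - \frac{21160}{9}\right)} = - \frac{138212457667}{409864 \left(107144 + \left(- \frac{22}{3} + \frac{160}{9} + \frac{21160}{9}\right)\right)} = - \frac{138212457667}{409864 \left(107144 + \frac{21254}{9}\right)} = - \frac{138212457667}{409864 \cdot \frac{985550}{9}} = \left(- \frac{138212457667}{409864}\right) \frac{9}{985550} = - \frac{1243912119003}{403941465200}$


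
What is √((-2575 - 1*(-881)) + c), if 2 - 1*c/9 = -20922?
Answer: √186622 ≈ 432.00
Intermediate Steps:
c = 188316 (c = 18 - 9*(-20922) = 18 + 188298 = 188316)
√((-2575 - 1*(-881)) + c) = √((-2575 - 1*(-881)) + 188316) = √((-2575 + 881) + 188316) = √(-1694 + 188316) = √186622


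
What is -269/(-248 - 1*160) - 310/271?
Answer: -53581/110568 ≈ -0.48460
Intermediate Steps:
-269/(-248 - 1*160) - 310/271 = -269/(-248 - 160) - 310*1/271 = -269/(-408) - 310/271 = -269*(-1/408) - 310/271 = 269/408 - 310/271 = -53581/110568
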